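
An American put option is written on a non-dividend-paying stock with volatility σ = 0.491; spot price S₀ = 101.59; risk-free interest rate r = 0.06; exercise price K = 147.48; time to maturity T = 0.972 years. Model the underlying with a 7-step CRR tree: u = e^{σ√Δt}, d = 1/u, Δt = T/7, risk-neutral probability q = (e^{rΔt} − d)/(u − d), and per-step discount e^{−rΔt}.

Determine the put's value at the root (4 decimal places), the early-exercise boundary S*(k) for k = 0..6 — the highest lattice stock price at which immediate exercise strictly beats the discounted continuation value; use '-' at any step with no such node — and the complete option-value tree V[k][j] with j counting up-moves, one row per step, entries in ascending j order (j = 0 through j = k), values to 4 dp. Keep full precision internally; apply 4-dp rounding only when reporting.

Δt=0.13886, u=1.20077, d=0.83280, q=0.47712, disc=e^(-rΔt)=0.99170
k=7 terminal: V=max(K-S,0) → 119.2553 106.7842 88.8027 62.8760 25.4937 0.0000 0.0000 0.0000
k=6: j=0 S=33.8914 intr=113.5886 cont=112.3650 V=113.5886[EX]; j=1 S=48.8664 intr=98.6136 cont=97.3900 V=98.6136[EX]; j=2 S=70.4580 intr=77.0220 cont=75.7984 V=77.0220[EX]; j=3 S=101.5900 intr=45.8900 cont=44.6664 V=45.8900[EX]; j=4 S=146.4777 intr=1.0023 cont=13.2195 V=13.2195[hold]; j=5 S=211.1990 intr=0.0000 cont=0.0000 V=0.0000[hold]; j=6 S=304.5176 intr=0.0000 cont=0.0000 V=0.0000[hold]  S*(6)=101.5900
k=5: j=0 S=40.6958 intr=106.7842 cont=105.5606 V=106.7842[EX]; j=1 S=58.6773 intr=88.8027 cont=87.5791 V=88.8027[EX]; j=2 S=84.6040 intr=62.8760 cont=61.6524 V=62.8760[EX]; j=3 S=121.9863 intr=25.4937 cont=30.0508 V=30.0508[hold]; j=4 S=175.8862 intr=0.0000 cont=6.8548 V=6.8548[hold]; j=5 S=253.6017 intr=0.0000 cont=0.0000 V=0.0000[hold]  S*(5)=84.6040
k=4: j=0 S=48.8664 intr=98.6136 cont=97.3900 V=98.6136[EX]; j=1 S=70.4580 intr=77.0220 cont=75.7984 V=77.0220[EX]; j=2 S=101.5900 intr=45.8900 cont=46.8226 V=46.8226[hold]; j=3 S=146.4777 intr=1.0023 cont=18.8260 V=18.8260[hold]; j=4 S=211.1990 intr=0.0000 cont=3.5545 V=3.5545[hold]  S*(4)=70.4580
k=3: j=0 S=58.6773 intr=88.8027 cont=87.5791 V=88.8027[EX]; j=1 S=84.6040 intr=62.8760 cont=62.0937 V=62.8760[EX]; j=2 S=121.9863 intr=25.4937 cont=33.1871 V=33.1871[hold]; j=3 S=175.8862 intr=0.0000 cont=11.4439 V=11.4439[hold]  S*(3)=84.6040
k=2: j=0 S=70.4580 intr=77.0220 cont=75.7984 V=77.0220[EX]; j=1 S=101.5900 intr=45.8900 cont=48.3067 V=48.3067[hold]; j=2 S=146.4777 intr=1.0023 cont=22.6237 V=22.6237[hold]  S*(2)=70.4580
k=1: j=0 S=84.6040 intr=62.8760 cont=62.7959 V=62.8760[EX]; j=1 S=121.9863 intr=25.4937 cont=35.7536 V=35.7536[hold]  S*(1)=84.6040
k=0: j=0 S=101.5900 intr=45.8900 cont=49.5210 V=49.5210[hold]  S*(0)=-

price = 49.5210
boundary = - 84.6040 70.4580 84.6040 70.4580 84.6040 101.5900
tree:
49.5210
62.8760 35.7536
77.0220 48.3067 22.6237
88.8027 62.8760 33.1871 11.4439
98.6136 77.0220 46.8226 18.8260 3.5545
106.7842 88.8027 62.8760 30.0508 6.8548 0.0000
113.5886 98.6136 77.0220 45.8900 13.2195 0.0000 0.0000
119.2553 106.7842 88.8027 62.8760 25.4937 0.0000 0.0000 0.0000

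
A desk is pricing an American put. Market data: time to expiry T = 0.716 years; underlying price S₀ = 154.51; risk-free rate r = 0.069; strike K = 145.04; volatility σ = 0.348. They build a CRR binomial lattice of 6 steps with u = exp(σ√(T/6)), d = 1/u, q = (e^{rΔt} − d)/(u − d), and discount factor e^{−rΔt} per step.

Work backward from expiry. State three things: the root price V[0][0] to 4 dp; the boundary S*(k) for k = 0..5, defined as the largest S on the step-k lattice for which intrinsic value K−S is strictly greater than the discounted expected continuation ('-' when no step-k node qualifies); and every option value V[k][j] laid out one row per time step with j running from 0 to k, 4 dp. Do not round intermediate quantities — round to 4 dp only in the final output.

params: Δt=0.11933 u=1.12774 d=0.88673 q=0.50429 e^(-rΔt)=0.99180
t_6 payoffs: 69.9290 49.5141 23.5505 0.0000 0.0000 0.0000 0.0000
t_5: node(5,0) S=84.7056 payoff=60.3344 vs cont=59.1450 → 60.3344 [stop]  node(5,1) S=107.7283 payoff=37.3117 vs cont=36.1223 → 37.3117 [stop]  node(5,2) S=137.0086 payoff=8.0314 vs cont=11.5785 → 11.5785 [wait]  node(5,3) S=174.2471 payoff=0.0000 vs cont=0.0000 → 0.0000 [wait]  node(5,4) S=221.6069 payoff=0.0000 vs cont=0.0000 → 0.0000 [wait]  node(5,5) S=281.8390 payoff=0.0000 vs cont=0.0000 → 0.0000 [wait]  ⇒ S*(5)=107.7283
t_4: node(4,0) S=95.5259 payoff=49.5141 vs cont=48.3248 → 49.5141 [stop]  node(4,1) S=121.4895 payoff=23.5505 vs cont=24.1352 → 24.1352 [wait]  node(4,2) S=154.5100 payoff=0.0000 vs cont=5.6926 → 5.6926 [wait]  node(4,3) S=196.5053 payoff=0.0000 vs cont=0.0000 → 0.0000 [wait]  node(4,4) S=249.9149 payoff=0.0000 vs cont=0.0000 → 0.0000 [wait]  ⇒ S*(4)=95.5259
t_3: node(3,0) S=107.7283 payoff=37.3117 vs cont=36.4148 → 37.3117 [stop]  node(3,1) S=137.0086 payoff=8.0314 vs cont=14.7132 → 14.7132 [wait]  node(3,2) S=174.2471 payoff=0.0000 vs cont=2.7987 → 2.7987 [wait]  node(3,3) S=221.6069 payoff=0.0000 vs cont=0.0000 → 0.0000 [wait]  ⇒ S*(3)=107.7283
t_2: node(2,0) S=121.4895 payoff=23.5505 vs cont=25.7030 → 25.7030 [wait]  node(2,1) S=154.5100 payoff=0.0000 vs cont=8.6335 → 8.6335 [wait]  node(2,2) S=196.5053 payoff=0.0000 vs cont=1.3760 → 1.3760 [wait]  ⇒ S*(2)=-
t_1: node(1,0) S=137.0086 payoff=8.0314 vs cont=16.9549 → 16.9549 [wait]  node(1,1) S=174.2471 payoff=0.0000 vs cont=4.9328 → 4.9328 [wait]  ⇒ S*(1)=-
t_0: node(0,0) S=154.5100 payoff=0.0000 vs cont=10.8030 → 10.8030 [wait]  ⇒ S*(0)=-

price = 10.8030
boundary = - - - 107.7283 95.5259 107.7283
tree:
10.8030
16.9549 4.9328
25.7030 8.6335 1.3760
37.3117 14.7132 2.7987 0.0000
49.5141 24.1352 5.6926 0.0000 0.0000
60.3344 37.3117 11.5785 0.0000 0.0000 0.0000
69.9290 49.5141 23.5505 0.0000 0.0000 0.0000 0.0000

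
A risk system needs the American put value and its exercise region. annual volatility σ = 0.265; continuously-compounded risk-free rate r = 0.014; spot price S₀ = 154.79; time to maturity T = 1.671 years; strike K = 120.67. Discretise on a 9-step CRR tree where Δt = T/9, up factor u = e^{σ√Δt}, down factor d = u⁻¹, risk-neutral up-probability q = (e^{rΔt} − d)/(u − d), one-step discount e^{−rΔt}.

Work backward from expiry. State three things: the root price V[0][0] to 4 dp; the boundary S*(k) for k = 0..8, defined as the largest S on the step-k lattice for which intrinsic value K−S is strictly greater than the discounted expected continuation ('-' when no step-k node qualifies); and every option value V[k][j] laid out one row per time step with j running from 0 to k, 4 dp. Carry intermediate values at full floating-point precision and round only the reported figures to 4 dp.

price = 5.9563
boundary = - - - - - - 78.0191 87.4563 98.0351
tree:
5.9563
8.8906 2.8457
12.9681 4.5715 1.0127
18.4129 7.2066 1.7738 0.2029
25.3300 11.1038 3.0716 0.3935 0.0000
33.5789 16.6320 5.2428 0.7628 0.0000 0.0000
42.6509 24.0437 8.7836 1.4789 0.0000 0.0000 0.0000
51.0698 33.2137 14.3521 2.8671 0.0000 0.0000 0.0000 0.0000
58.5802 42.6509 22.6349 5.5585 0.0000 0.0000 0.0000 0.0000 0.0000
65.2802 51.0698 33.2137 10.7765 0.0000 0.0000 0.0000 0.0000 0.0000 0.0000

Δt=0.18567, u=1.12096, d=0.89209, q=0.48286, disc=e^(-rΔt)=0.99740
k=9 terminal: V=max(K-S,0) → 65.2802 51.0698 33.2137 10.7765 0.0000 0.0000 0.0000 0.0000 0.0000 0.0000
k=8: j=0 S=62.0898 intr=58.5802 cont=58.2670 V=58.5802[EX]; j=1 S=78.0191 intr=42.6509 cont=42.3377 V=42.6509[EX]; j=2 S=98.0351 intr=22.6349 cont=22.3217 V=22.6349[EX]; j=3 S=123.1862 intr=0.0000 cont=5.5585 V=5.5585[hold]; j=4 S=154.7900 intr=0.0000 cont=0.0000 V=0.0000[hold]; j=5 S=194.5018 intr=0.0000 cont=0.0000 V=0.0000[hold]; j=6 S=244.4017 intr=0.0000 cont=0.0000 V=0.0000[hold]; j=7 S=307.1037 intr=0.0000 cont=0.0000 V=0.0000[hold]; j=8 S=385.8919 intr=0.0000 cont=0.0000 V=0.0000[hold]  S*(8)=98.0351
k=7: j=0 S=69.6002 intr=51.0698 cont=50.7565 V=51.0698[EX]; j=1 S=87.4563 intr=33.2137 cont=32.9004 V=33.2137[EX]; j=2 S=109.8935 intr=10.7765 cont=14.3521 V=14.3521[hold]; j=3 S=138.0869 intr=0.0000 cont=2.8671 V=2.8671[hold]; j=4 S=173.5135 intr=0.0000 cont=0.0000 V=0.0000[hold]; j=5 S=218.0288 intr=0.0000 cont=0.0000 V=0.0000[hold]; j=6 S=273.9647 intr=0.0000 cont=0.0000 V=0.0000[hold]; j=7 S=344.2511 intr=0.0000 cont=0.0000 V=0.0000[hold]  S*(7)=87.4563
k=6: j=0 S=78.0191 intr=42.6509 cont=42.3377 V=42.6509[EX]; j=1 S=98.0351 intr=22.6349 cont=24.0437 V=24.0437[hold]; j=2 S=123.1862 intr=0.0000 cont=8.7836 V=8.7836[hold]; j=3 S=154.7900 intr=0.0000 cont=1.4789 V=1.4789[hold]; j=4 S=194.5018 intr=0.0000 cont=0.0000 V=0.0000[hold]; j=5 S=244.4017 intr=0.0000 cont=0.0000 V=0.0000[hold]; j=6 S=307.1037 intr=0.0000 cont=0.0000 V=0.0000[hold]  S*(6)=78.0191
k=5: j=0 S=87.4563 intr=33.2137 cont=33.5789 V=33.5789[hold]; j=1 S=109.8935 intr=10.7765 cont=16.6320 V=16.6320[hold]; j=2 S=138.0869 intr=0.0000 cont=5.2428 V=5.2428[hold]; j=3 S=173.5135 intr=0.0000 cont=0.7628 V=0.7628[hold]; j=4 S=218.0288 intr=0.0000 cont=0.0000 V=0.0000[hold]; j=5 S=273.9647 intr=0.0000 cont=0.0000 V=0.0000[hold]  S*(5)=-
k=4: j=0 S=98.0351 intr=22.6349 cont=25.3300 V=25.3300[hold]; j=1 S=123.1862 intr=0.0000 cont=11.1038 V=11.1038[hold]; j=2 S=154.7900 intr=0.0000 cont=3.0716 V=3.0716[hold]; j=3 S=194.5018 intr=0.0000 cont=0.3935 V=0.3935[hold]; j=4 S=244.4017 intr=0.0000 cont=0.0000 V=0.0000[hold]  S*(4)=-
k=3: j=0 S=109.8935 intr=10.7765 cont=18.4129 V=18.4129[hold]; j=1 S=138.0869 intr=0.0000 cont=7.2066 V=7.2066[hold]; j=2 S=173.5135 intr=0.0000 cont=1.7738 V=1.7738[hold]; j=3 S=218.0288 intr=0.0000 cont=0.2029 V=0.2029[hold]  S*(3)=-
k=2: j=0 S=123.1862 intr=0.0000 cont=12.9681 V=12.9681[hold]; j=1 S=154.7900 intr=0.0000 cont=4.5715 V=4.5715[hold]; j=2 S=194.5018 intr=0.0000 cont=1.0127 V=1.0127[hold]  S*(2)=-
k=1: j=0 S=138.0869 intr=0.0000 cont=8.8906 V=8.8906[hold]; j=1 S=173.5135 intr=0.0000 cont=2.8457 V=2.8457[hold]  S*(1)=-
k=0: j=0 S=154.7900 intr=0.0000 cont=5.9563 V=5.9563[hold]  S*(0)=-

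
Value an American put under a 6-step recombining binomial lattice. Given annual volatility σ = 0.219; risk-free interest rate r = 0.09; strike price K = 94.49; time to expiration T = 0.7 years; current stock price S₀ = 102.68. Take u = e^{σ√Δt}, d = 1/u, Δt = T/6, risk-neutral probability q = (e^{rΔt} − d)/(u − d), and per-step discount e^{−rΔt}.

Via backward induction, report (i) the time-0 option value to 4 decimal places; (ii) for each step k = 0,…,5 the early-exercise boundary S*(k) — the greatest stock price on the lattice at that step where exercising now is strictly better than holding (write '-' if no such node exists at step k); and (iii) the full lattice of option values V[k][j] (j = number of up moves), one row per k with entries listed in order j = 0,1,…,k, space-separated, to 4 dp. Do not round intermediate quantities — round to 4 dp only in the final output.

price = 2.5064
boundary = - - - 82.0402 76.1273 82.0402
tree:
2.5064
4.4257 0.9954
7.5719 1.9548 0.2352
12.4498 3.7546 0.5302 0.0000
18.3627 6.9936 1.1955 0.0000 0.0000
23.8495 12.4498 2.6956 0.0000 0.0000 0.0000
28.9408 18.3627 6.0776 0.0000 0.0000 0.0000 0.0000

params: Δt=0.11667 u=1.07767 d=0.92793 q=0.55180 e^(-rΔt)=0.98955
t_6 payoffs: 28.9408 18.3627 6.0776 0.0000 0.0000 0.0000 0.0000
t_5: node(5,0) S=70.6405 payoff=23.8495 vs cont=22.8625 → 23.8495 [stop]  node(5,1) S=82.0402 payoff=12.4498 vs cont=11.4629 → 12.4498 [stop]  node(5,2) S=95.2795 payoff=0.0000 vs cont=2.6956 → 2.6956 [wait]  node(5,3) S=110.6553 payoff=0.0000 vs cont=0.0000 → 0.0000 [wait]  node(5,4) S=128.5124 payoff=0.0000 vs cont=0.0000 → 0.0000 [wait]  node(5,5) S=149.2512 payoff=0.0000 vs cont=0.0000 → 0.0000 [wait]  ⇒ S*(5)=82.0402
t_4: node(4,0) S=76.1273 payoff=18.3627 vs cont=17.3758 → 18.3627 [stop]  node(4,1) S=88.4124 payoff=6.0776 vs cont=6.9936 → 6.9936 [wait]  node(4,2) S=102.6800 payoff=0.0000 vs cont=1.1955 → 1.1955 [wait]  node(4,3) S=119.2501 payoff=0.0000 vs cont=0.0000 → 0.0000 [wait]  node(4,4) S=138.4942 payoff=0.0000 vs cont=0.0000 → 0.0000 [wait]  ⇒ S*(4)=76.1273
t_3: node(3,0) S=82.0402 payoff=12.4498 vs cont=11.9630 → 12.4498 [stop]  node(3,1) S=95.2795 payoff=0.0000 vs cont=3.7546 → 3.7546 [wait]  node(3,2) S=110.6553 payoff=0.0000 vs cont=0.5302 → 0.5302 [wait]  node(3,3) S=128.5124 payoff=0.0000 vs cont=0.0000 → 0.0000 [wait]  ⇒ S*(3)=82.0402
t_2: node(2,0) S=88.4124 payoff=6.0776 vs cont=7.5719 → 7.5719 [wait]  node(2,1) S=102.6800 payoff=0.0000 vs cont=1.9548 → 1.9548 [wait]  node(2,2) S=119.2501 payoff=0.0000 vs cont=0.2352 → 0.2352 [wait]  ⇒ S*(2)=-
t_1: node(1,0) S=95.2795 payoff=0.0000 vs cont=4.4257 → 4.4257 [wait]  node(1,1) S=110.6553 payoff=0.0000 vs cont=0.9954 → 0.9954 [wait]  ⇒ S*(1)=-
t_0: node(0,0) S=102.6800 payoff=0.0000 vs cont=2.5064 → 2.5064 [wait]  ⇒ S*(0)=-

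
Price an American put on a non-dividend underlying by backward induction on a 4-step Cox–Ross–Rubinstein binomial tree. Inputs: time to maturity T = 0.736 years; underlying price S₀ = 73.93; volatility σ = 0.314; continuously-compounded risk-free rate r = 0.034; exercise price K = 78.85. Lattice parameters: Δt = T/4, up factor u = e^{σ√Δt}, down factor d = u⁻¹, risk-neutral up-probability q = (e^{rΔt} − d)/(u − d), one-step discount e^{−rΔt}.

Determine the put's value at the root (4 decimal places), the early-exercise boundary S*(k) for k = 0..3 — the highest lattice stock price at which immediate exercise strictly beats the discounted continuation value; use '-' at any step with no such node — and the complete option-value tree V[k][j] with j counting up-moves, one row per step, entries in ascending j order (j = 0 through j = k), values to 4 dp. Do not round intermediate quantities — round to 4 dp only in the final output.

params: Δt=0.18400 u=1.14418 d=0.87399 q=0.48960 e^(-rΔt)=0.99376
t_4 payoffs: 35.7141 22.3785 4.9200 0.0000 0.0000
t_3: node(3,0) S=49.3553 payoff=29.4947 vs cont=29.0029 → 29.4947 [stop]  node(3,1) S=64.6138 payoff=14.2362 vs cont=13.7445 → 14.2362 [stop]  node(3,2) S=84.5895 payoff=0.0000 vs cont=2.4955 → 2.4955 [wait]  node(3,3) S=110.7407 payoff=0.0000 vs cont=0.0000 → 0.0000 [wait]  ⇒ S*(3)=64.6138
t_2: node(2,0) S=56.4715 payoff=22.3785 vs cont=21.8867 → 22.3785 [stop]  node(2,1) S=73.9300 payoff=4.9200 vs cont=8.4350 → 8.4350 [wait]  node(2,2) S=96.7858 payoff=0.0000 vs cont=1.2657 → 1.2657 [wait]  ⇒ S*(2)=56.4715
t_1: node(1,0) S=64.6138 payoff=14.2362 vs cont=15.4547 → 15.4547 [wait]  node(1,1) S=84.5895 payoff=0.0000 vs cont=4.8942 → 4.8942 [wait]  ⇒ S*(1)=-
t_0: node(0,0) S=73.9300 payoff=4.9200 vs cont=10.2201 → 10.2201 [wait]  ⇒ S*(0)=-

price = 10.2201
boundary = - - 56.4715 64.6138
tree:
10.2201
15.4547 4.8942
22.3785 8.4350 1.2657
29.4947 14.2362 2.4955 0.0000
35.7141 22.3785 4.9200 0.0000 0.0000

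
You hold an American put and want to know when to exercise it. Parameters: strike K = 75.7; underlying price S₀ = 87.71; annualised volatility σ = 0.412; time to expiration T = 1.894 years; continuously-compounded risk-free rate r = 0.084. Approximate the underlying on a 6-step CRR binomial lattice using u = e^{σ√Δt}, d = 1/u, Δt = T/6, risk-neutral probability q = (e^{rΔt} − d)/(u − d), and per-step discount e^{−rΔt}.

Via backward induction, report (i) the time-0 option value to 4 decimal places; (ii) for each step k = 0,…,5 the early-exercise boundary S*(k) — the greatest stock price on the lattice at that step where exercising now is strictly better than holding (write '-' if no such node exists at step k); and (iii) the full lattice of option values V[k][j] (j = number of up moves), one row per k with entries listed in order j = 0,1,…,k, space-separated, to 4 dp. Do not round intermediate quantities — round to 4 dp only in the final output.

params: Δt=0.31567 u=1.26046 d=0.79336 q=0.49991 e^(-rΔt)=0.97383
t_6 payoffs: 53.8290 40.9521 20.4937 0.0000 0.0000 0.0000 0.0000
t_5: node(5,0) S=27.5676 payoff=48.1324 vs cont=46.1515 → 48.1324 [stop]  node(5,1) S=43.7985 payoff=31.9015 vs cont=29.9206 → 31.9015 [stop]  node(5,2) S=69.5855 payoff=6.1145 vs cont=9.9804 → 9.9804 [wait]  node(5,3) S=110.5552 payoff=0.0000 vs cont=0.0000 → 0.0000 [wait]  node(5,4) S=175.6464 payoff=0.0000 vs cont=0.0000 → 0.0000 [wait]  node(5,5) S=279.0611 payoff=0.0000 vs cont=0.0000 → 0.0000 [wait]  ⇒ S*(5)=43.7985
t_4: node(4,0) S=34.7479 payoff=40.9521 vs cont=38.9712 → 40.9521 [stop]  node(4,1) S=55.2063 payoff=20.4937 vs cont=20.3948 → 20.4937 [stop]  node(4,2) S=87.7100 payoff=0.0000 vs cont=4.8605 → 4.8605 [wait]  node(4,3) S=139.3507 payoff=0.0000 vs cont=0.0000 → 0.0000 [wait]  node(4,4) S=221.3958 payoff=0.0000 vs cont=0.0000 → 0.0000 [wait]  ⇒ S*(4)=55.2063
t_3: node(3,0) S=43.7985 payoff=31.9015 vs cont=29.9206 → 31.9015 [stop]  node(3,1) S=69.5855 payoff=6.1145 vs cont=12.3467 → 12.3467 [wait]  node(3,2) S=110.5552 payoff=0.0000 vs cont=2.3671 → 2.3671 [wait]  node(3,3) S=175.6464 payoff=0.0000 vs cont=0.0000 → 0.0000 [wait]  ⇒ S*(3)=43.7985
t_2: node(2,0) S=55.2063 payoff=20.4937 vs cont=21.5468 → 21.5468 [wait]  node(2,1) S=87.7100 payoff=0.0000 vs cont=7.1652 → 7.1652 [wait]  node(2,2) S=139.3507 payoff=0.0000 vs cont=1.1528 → 1.1528 [wait]  ⇒ S*(2)=-
t_1: node(1,0) S=69.5855 payoff=6.1145 vs cont=13.9815 → 13.9815 [wait]  node(1,1) S=110.5552 payoff=0.0000 vs cont=4.0506 → 4.0506 [wait]  ⇒ S*(1)=-
t_0: node(0,0) S=87.7100 payoff=0.0000 vs cont=8.7810 → 8.7810 [wait]  ⇒ S*(0)=-

price = 8.7810
boundary = - - - 43.7985 55.2063 43.7985
tree:
8.7810
13.9815 4.0506
21.5468 7.1652 1.1528
31.9015 12.3467 2.3671 0.0000
40.9521 20.4937 4.8605 0.0000 0.0000
48.1324 31.9015 9.9804 0.0000 0.0000 0.0000
53.8290 40.9521 20.4937 0.0000 0.0000 0.0000 0.0000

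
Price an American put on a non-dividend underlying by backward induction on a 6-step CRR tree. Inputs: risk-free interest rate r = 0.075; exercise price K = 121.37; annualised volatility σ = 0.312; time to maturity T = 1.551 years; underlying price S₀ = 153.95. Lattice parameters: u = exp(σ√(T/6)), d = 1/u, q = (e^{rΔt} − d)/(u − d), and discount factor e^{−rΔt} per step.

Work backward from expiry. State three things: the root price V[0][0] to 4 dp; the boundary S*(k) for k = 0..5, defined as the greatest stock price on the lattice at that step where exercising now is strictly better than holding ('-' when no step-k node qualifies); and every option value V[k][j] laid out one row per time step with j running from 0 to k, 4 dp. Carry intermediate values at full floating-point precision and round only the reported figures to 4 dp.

price = 5.6433
boundary = - - - - 81.6228 95.6541
tree:
5.6433
9.6745 2.1618
16.1328 4.1204 0.4484
25.9512 7.7427 0.9563 0.0000
39.7472 14.2851 2.0391 0.0000 0.0000
51.7203 25.7159 4.3484 0.0000 0.0000 0.0000
61.9370 39.7472 9.2726 0.0000 0.0000 0.0000 0.0000

Δt=0.25850  u=1.17190  d=0.85331  q=0.52187  discount=0.98080
step 6 (expiry): payoffs max(K−S,0) = 61.9370 39.7472 9.2726 0.0000 0.0000 0.0000 0.0000
step 5: (k=5,j=0): S=69.6497, (K−S)⁺=51.7203, hold=49.3899 ⇒ V=51.7203 exercise | (k=5,j=1): S=95.6541, (K−S)⁺=25.7159, hold=23.3855 ⇒ V=25.7159 exercise | (k=5,j=2): S=131.3674, (K−S)⁺=0.0000, hold=4.3484 ⇒ V=4.3484 continue | (k=5,j=3): S=180.4146, (K−S)⁺=0.0000, hold=0.0000 ⇒ V=0.0000 continue | (k=5,j=4): S=247.7741, (K−S)⁺=0.0000, hold=0.0000 ⇒ V=0.0000 continue | (k=5,j=5): S=340.2828, (K−S)⁺=0.0000, hold=0.0000 ⇒ V=0.0000 continue  boundary S*=95.6541
step 4: (k=4,j=0): S=81.6228, (K−S)⁺=39.7472, hold=37.4168 ⇒ V=39.7472 exercise | (k=4,j=1): S=112.0974, (K−S)⁺=9.2726, hold=14.2851 ⇒ V=14.2851 continue | (k=4,j=2): S=153.9500, (K−S)⁺=0.0000, hold=2.0391 ⇒ V=2.0391 continue | (k=4,j=3): S=211.4286, (K−S)⁺=0.0000, hold=0.0000 ⇒ V=0.0000 continue | (k=4,j=4): S=290.3675, (K−S)⁺=0.0000, hold=0.0000 ⇒ V=0.0000 continue  boundary S*=81.6228
step 3: (k=3,j=0): S=95.6541, (K−S)⁺=25.7159, hold=25.9512 ⇒ V=25.9512 continue | (k=3,j=1): S=131.3674, (K−S)⁺=0.0000, hold=7.7427 ⇒ V=7.7427 continue | (k=3,j=2): S=180.4146, (K−S)⁺=0.0000, hold=0.9563 ⇒ V=0.9563 continue | (k=3,j=3): S=247.7741, (K−S)⁺=0.0000, hold=0.0000 ⇒ V=0.0000 continue  boundary S*=-
step 2: (k=2,j=0): S=112.0974, (K−S)⁺=9.2726, hold=16.1328 ⇒ V=16.1328 continue | (k=2,j=1): S=153.9500, (K−S)⁺=0.0000, hold=4.1204 ⇒ V=4.1204 continue | (k=2,j=2): S=211.4286, (K−S)⁺=0.0000, hold=0.4484 ⇒ V=0.4484 continue  boundary S*=-
step 1: (k=1,j=0): S=131.3674, (K−S)⁺=0.0000, hold=9.6745 ⇒ V=9.6745 continue | (k=1,j=1): S=180.4146, (K−S)⁺=0.0000, hold=2.1618 ⇒ V=2.1618 continue  boundary S*=-
step 0: (k=0,j=0): S=153.9500, (K−S)⁺=0.0000, hold=5.6433 ⇒ V=5.6433 continue  boundary S*=-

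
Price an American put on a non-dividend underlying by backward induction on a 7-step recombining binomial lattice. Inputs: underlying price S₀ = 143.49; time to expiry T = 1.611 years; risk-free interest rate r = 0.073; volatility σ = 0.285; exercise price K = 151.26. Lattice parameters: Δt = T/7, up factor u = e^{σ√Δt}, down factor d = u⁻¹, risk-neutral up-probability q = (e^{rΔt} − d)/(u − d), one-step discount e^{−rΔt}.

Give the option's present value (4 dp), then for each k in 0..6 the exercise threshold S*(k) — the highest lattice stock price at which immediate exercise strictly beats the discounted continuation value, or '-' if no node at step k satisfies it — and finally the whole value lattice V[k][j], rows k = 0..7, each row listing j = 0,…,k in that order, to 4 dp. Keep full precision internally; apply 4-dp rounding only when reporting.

price = 18.5104
boundary = - - 109.1604 95.2109 109.1604 125.1536 109.1604
tree:
18.5104
28.3966 10.2543
42.0996 17.0409 4.5078
56.0491 27.3629 8.3474 1.2152
68.2160 42.0996 15.0487 2.6163 0.0000
78.8281 56.0491 26.1064 5.6325 0.0000 0.0000
88.0841 68.2160 42.0996 12.1262 0.0000 0.0000 0.0000
96.1572 78.8281 56.0491 26.1064 0.0000 0.0000 0.0000 0.0000

params: Δt=0.23014 u=1.14651 d=0.87221 q=0.52764 e^(-rΔt)=0.98334
t_7 payoffs: 96.1572 78.8281 56.0491 26.1064 0.0000 0.0000 0.0000 0.0000
t_6: node(6,0) S=63.1759 payoff=88.0841 vs cont=85.5641 → 88.0841 [stop]  node(6,1) S=83.0440 payoff=68.2160 vs cont=65.6960 → 68.2160 [stop]  node(6,2) S=109.1604 payoff=42.0996 vs cont=39.5796 → 42.0996 [stop]  node(6,3) S=143.4900 payoff=7.7700 vs cont=12.1262 → 12.1262 [wait]  node(6,4) S=188.6159 payoff=0.0000 vs cont=0.0000 → 0.0000 [wait]  node(6,5) S=247.9333 payoff=0.0000 vs cont=0.0000 → 0.0000 [wait]  node(6,6) S=325.9054 payoff=0.0000 vs cont=0.0000 → 0.0000 [wait]  ⇒ S*(6)=109.1604
t_5: node(5,0) S=72.4319 payoff=78.8281 vs cont=76.3081 → 78.8281 [stop]  node(5,1) S=95.2109 payoff=56.0491 vs cont=53.5291 → 56.0491 [stop]  node(5,2) S=125.1536 payoff=26.1064 vs cont=25.8466 → 26.1064 [stop]  node(5,3) S=164.5129 payoff=0.0000 vs cont=5.6325 → 5.6325 [wait]  node(5,4) S=216.2502 payoff=0.0000 vs cont=0.0000 → 0.0000 [wait]  node(5,5) S=284.2584 payoff=0.0000 vs cont=0.0000 → 0.0000 [wait]  ⇒ S*(5)=125.1536
t_4: node(4,0) S=83.0440 payoff=68.2160 vs cont=65.6960 → 68.2160 [stop]  node(4,1) S=109.1604 payoff=42.0996 vs cont=39.5796 → 42.0996 [stop]  node(4,2) S=143.4900 payoff=7.7700 vs cont=15.0487 → 15.0487 [wait]  node(4,3) S=188.6159 payoff=0.0000 vs cont=2.6163 → 2.6163 [wait]  node(4,4) S=247.9333 payoff=0.0000 vs cont=0.0000 → 0.0000 [wait]  ⇒ S*(4)=109.1604
t_3: node(3,0) S=95.2109 payoff=56.0491 vs cont=53.5291 → 56.0491 [stop]  node(3,1) S=125.1536 payoff=26.1064 vs cont=27.3629 → 27.3629 [wait]  node(3,2) S=164.5129 payoff=0.0000 vs cont=8.3474 → 8.3474 [wait]  node(3,3) S=216.2502 payoff=0.0000 vs cont=1.2152 → 1.2152 [wait]  ⇒ S*(3)=95.2109
t_2: node(2,0) S=109.1604 payoff=42.0996 vs cont=40.2316 → 42.0996 [stop]  node(2,1) S=143.4900 payoff=7.7700 vs cont=17.0409 → 17.0409 [wait]  node(2,2) S=188.6159 payoff=0.0000 vs cont=4.5078 → 4.5078 [wait]  ⇒ S*(2)=109.1604
t_1: node(1,0) S=125.1536 payoff=26.1064 vs cont=28.3966 → 28.3966 [wait]  node(1,1) S=164.5129 payoff=0.0000 vs cont=10.2543 → 10.2543 [wait]  ⇒ S*(1)=-
t_0: node(0,0) S=143.4900 payoff=7.7700 vs cont=18.5104 → 18.5104 [wait]  ⇒ S*(0)=-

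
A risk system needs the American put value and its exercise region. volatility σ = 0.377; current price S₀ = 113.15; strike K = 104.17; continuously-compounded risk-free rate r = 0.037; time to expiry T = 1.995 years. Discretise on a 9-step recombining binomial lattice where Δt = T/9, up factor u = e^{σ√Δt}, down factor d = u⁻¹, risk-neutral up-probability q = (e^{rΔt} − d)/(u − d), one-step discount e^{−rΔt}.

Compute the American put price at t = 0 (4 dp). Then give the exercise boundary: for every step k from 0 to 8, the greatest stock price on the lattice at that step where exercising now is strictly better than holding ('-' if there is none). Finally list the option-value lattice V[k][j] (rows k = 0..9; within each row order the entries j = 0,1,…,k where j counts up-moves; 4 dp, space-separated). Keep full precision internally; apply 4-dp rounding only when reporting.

price = 15.8251
boundary = - - - - 55.6302 46.5827 55.6302 66.4349 79.3382
tree:
15.8251
21.8834 9.5031
29.4496 14.0241 4.7456
38.4438 20.1662 7.5798 1.7423
48.5398 28.1158 11.8602 3.0510 0.3478
57.5873 37.7718 18.0891 5.2842 0.6728 0.0000
65.1634 48.5398 26.7007 9.0267 1.3015 0.0000 0.0000
71.5073 57.5873 37.7351 15.1492 2.5177 0.0000 0.0000 0.0000
76.8194 65.1634 48.5398 24.8318 4.8706 0.0000 0.0000 0.0000 0.0000
81.2677 71.5073 57.5873 37.7351 9.4223 0.0000 0.0000 0.0000 0.0000 0.0000

Δt=0.22167  u=1.19422  d=0.83736  q=0.47882  discount=0.99183
step 9 (expiry): payoffs max(K−S,0) = 81.2677 71.5073 57.5873 37.7351 9.4223 0.0000 0.0000 0.0000 0.0000 0.0000
step 8: (k=8,j=0): S=27.3506, (K−S)⁺=76.8194, hold=75.9686 ⇒ V=76.8194 exercise | (k=8,j=1): S=39.0066, (K−S)⁺=65.1634, hold=64.3125 ⇒ V=65.1634 exercise | (k=8,j=2): S=55.6302, (K−S)⁺=48.5398, hold=47.6890 ⇒ V=48.5398 exercise | (k=8,j=3): S=79.3382, (K−S)⁺=24.8318, hold=23.9809 ⇒ V=24.8318 exercise | (k=8,j=4): S=113.1500, (K−S)⁺=0.0000, hold=4.8706 ⇒ V=4.8706 continue | (k=8,j=5): S=161.3714, (K−S)⁺=0.0000, hold=0.0000 ⇒ V=0.0000 continue | (k=8,j=6): S=230.1435, (K−S)⁺=0.0000, hold=0.0000 ⇒ V=0.0000 continue | (k=8,j=7): S=328.2244, (K−S)⁺=0.0000, hold=0.0000 ⇒ V=0.0000 continue | (k=8,j=8): S=468.1048, (K−S)⁺=0.0000, hold=0.0000 ⇒ V=0.0000 continue  boundary S*=79.3382
step 7: (k=7,j=0): S=32.6627, (K−S)⁺=71.5073, hold=70.6564 ⇒ V=71.5073 exercise | (k=7,j=1): S=46.5827, (K−S)⁺=57.5873, hold=56.7365 ⇒ V=57.5873 exercise | (k=7,j=2): S=66.4349, (K−S)⁺=37.7351, hold=36.8842 ⇒ V=37.7351 exercise | (k=7,j=3): S=94.7477, (K−S)⁺=9.4223, hold=15.1492 ⇒ V=15.1492 continue | (k=7,j=4): S=135.1265, (K−S)⁺=0.0000, hold=2.5177 ⇒ V=2.5177 continue | (k=7,j=5): S=192.7138, (K−S)⁺=0.0000, hold=0.0000 ⇒ V=0.0000 continue | (k=7,j=6): S=274.8431, (K−S)⁺=0.0000, hold=0.0000 ⇒ V=0.0000 continue | (k=7,j=7): S=391.9738, (K−S)⁺=0.0000, hold=0.0000 ⇒ V=0.0000 continue  boundary S*=66.4349
step 6: (k=6,j=0): S=39.0066, (K−S)⁺=65.1634, hold=64.3125 ⇒ V=65.1634 exercise | (k=6,j=1): S=55.6302, (K−S)⁺=48.5398, hold=47.6890 ⇒ V=48.5398 exercise | (k=6,j=2): S=79.3382, (K−S)⁺=24.8318, hold=26.7007 ⇒ V=26.7007 continue | (k=6,j=3): S=113.1500, (K−S)⁺=0.0000, hold=9.0267 ⇒ V=9.0267 continue | (k=6,j=4): S=161.3714, (K−S)⁺=0.0000, hold=1.3015 ⇒ V=1.3015 continue | (k=6,j=5): S=230.1435, (K−S)⁺=0.0000, hold=0.0000 ⇒ V=0.0000 continue | (k=6,j=6): S=328.2244, (K−S)⁺=0.0000, hold=0.0000 ⇒ V=0.0000 continue  boundary S*=55.6302
step 5: (k=5,j=0): S=46.5827, (K−S)⁺=57.5873, hold=56.7365 ⇒ V=57.5873 exercise | (k=5,j=1): S=66.4349, (K−S)⁺=37.7351, hold=37.7718 ⇒ V=37.7718 continue | (k=5,j=2): S=94.7477, (K−S)⁺=9.4223, hold=18.0891 ⇒ V=18.0891 continue | (k=5,j=3): S=135.1265, (K−S)⁺=0.0000, hold=5.2842 ⇒ V=5.2842 continue | (k=5,j=4): S=192.7138, (K−S)⁺=0.0000, hold=0.6728 ⇒ V=0.6728 continue | (k=5,j=5): S=274.8431, (K−S)⁺=0.0000, hold=0.0000 ⇒ V=0.0000 continue  boundary S*=46.5827
step 4: (k=4,j=0): S=55.6302, (K−S)⁺=48.5398, hold=47.7064 ⇒ V=48.5398 exercise | (k=4,j=1): S=79.3382, (K−S)⁺=24.8318, hold=28.1158 ⇒ V=28.1158 continue | (k=4,j=2): S=113.1500, (K−S)⁺=0.0000, hold=11.8602 ⇒ V=11.8602 continue | (k=4,j=3): S=161.3714, (K−S)⁺=0.0000, hold=3.0510 ⇒ V=3.0510 continue | (k=4,j=4): S=230.1435, (K−S)⁺=0.0000, hold=0.3478 ⇒ V=0.3478 continue  boundary S*=55.6302
step 3: (k=3,j=0): S=66.4349, (K−S)⁺=37.7351, hold=38.4438 ⇒ V=38.4438 continue | (k=3,j=1): S=94.7477, (K−S)⁺=9.4223, hold=20.1662 ⇒ V=20.1662 continue | (k=3,j=2): S=135.1265, (K−S)⁺=0.0000, hold=7.5798 ⇒ V=7.5798 continue | (k=3,j=3): S=192.7138, (K−S)⁺=0.0000, hold=1.7423 ⇒ V=1.7423 continue  boundary S*=-
step 2: (k=2,j=0): S=79.3382, (K−S)⁺=24.8318, hold=29.4496 ⇒ V=29.4496 continue | (k=2,j=1): S=113.1500, (K−S)⁺=0.0000, hold=14.0241 ⇒ V=14.0241 continue | (k=2,j=2): S=161.3714, (K−S)⁺=0.0000, hold=4.7456 ⇒ V=4.7456 continue  boundary S*=-
step 1: (k=1,j=0): S=94.7477, (K−S)⁺=9.4223, hold=21.8834 ⇒ V=21.8834 continue | (k=1,j=1): S=135.1265, (K−S)⁺=0.0000, hold=9.5031 ⇒ V=9.5031 continue  boundary S*=-
step 0: (k=0,j=0): S=113.1500, (K−S)⁺=0.0000, hold=15.8251 ⇒ V=15.8251 continue  boundary S*=-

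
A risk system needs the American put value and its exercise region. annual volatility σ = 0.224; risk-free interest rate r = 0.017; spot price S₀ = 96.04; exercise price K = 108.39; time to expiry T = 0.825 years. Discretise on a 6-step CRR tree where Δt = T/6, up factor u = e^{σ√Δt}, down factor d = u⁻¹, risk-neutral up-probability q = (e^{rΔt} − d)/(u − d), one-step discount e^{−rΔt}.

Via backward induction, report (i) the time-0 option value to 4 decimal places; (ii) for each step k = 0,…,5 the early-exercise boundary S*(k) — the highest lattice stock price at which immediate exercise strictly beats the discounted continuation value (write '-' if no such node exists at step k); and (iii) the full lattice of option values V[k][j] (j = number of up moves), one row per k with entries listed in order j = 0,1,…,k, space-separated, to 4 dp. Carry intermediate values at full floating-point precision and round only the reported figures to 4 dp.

price = 15.1925
boundary = - - 81.3403 74.8571 81.3403 88.3851
tree:
15.1925
20.6806 9.6278
27.0497 14.2370 4.9394
33.5329 20.1628 8.2182 1.5952
39.4994 27.0497 13.1850 3.1558 0.0000
44.9904 33.5329 20.0049 6.2429 0.0000 0.0000
50.0437 39.4994 27.0497 12.3500 0.0000 0.0000 0.0000

Δt=0.13750, u=1.08661, d=0.92029, q=0.49332, disc=e^(-rΔt)=0.99767
k=6 terminal: V=max(K-S,0) → 50.0437 39.4994 27.0497 12.3500 0.0000 0.0000 0.0000
k=5: j=0 S=63.3996 intr=44.9904 cont=44.7373 V=44.9904[EX]; j=1 S=74.8571 intr=33.5329 cont=33.2799 V=33.5329[EX]; j=2 S=88.3851 intr=20.0049 cont=19.7518 V=20.0049[EX]; j=3 S=104.3579 intr=4.0321 cont=6.2429 V=6.2429[hold]; j=4 S=123.2172 intr=0.0000 cont=0.0000 V=0.0000[hold]; j=5 S=145.4848 intr=0.0000 cont=0.0000 V=0.0000[hold]  S*(5)=88.3851
k=4: j=0 S=68.8906 intr=39.4994 cont=39.2464 V=39.4994[EX]; j=1 S=81.3403 intr=27.0497 cont=26.7966 V=27.0497[EX]; j=2 S=96.0400 intr=12.3500 cont=13.1850 V=13.1850[hold]; j=3 S=113.3962 intr=0.0000 cont=3.1558 V=3.1558[hold]; j=4 S=133.8889 intr=0.0000 cont=0.0000 V=0.0000[hold]  S*(4)=81.3403
k=3: j=0 S=74.8571 intr=33.5329 cont=33.2799 V=33.5329[EX]; j=1 S=88.3851 intr=20.0049 cont=20.1628 V=20.1628[hold]; j=2 S=104.3579 intr=4.0321 cont=8.2182 V=8.2182[hold]; j=3 S=123.2172 intr=0.0000 cont=1.5952 V=1.5952[hold]  S*(3)=74.8571
k=2: j=0 S=81.3403 intr=27.0497 cont=26.8743 V=27.0497[EX]; j=1 S=96.0400 intr=12.3500 cont=14.2370 V=14.2370[hold]; j=2 S=113.3962 intr=0.0000 cont=4.9394 V=4.9394[hold]  S*(2)=81.3403
k=1: j=0 S=88.3851 intr=20.0049 cont=20.6806 V=20.6806[hold]; j=1 S=104.3579 intr=4.0321 cont=9.6278 V=9.6278[hold]  S*(1)=-
k=0: j=0 S=96.0400 intr=12.3500 cont=15.1925 V=15.1925[hold]  S*(0)=-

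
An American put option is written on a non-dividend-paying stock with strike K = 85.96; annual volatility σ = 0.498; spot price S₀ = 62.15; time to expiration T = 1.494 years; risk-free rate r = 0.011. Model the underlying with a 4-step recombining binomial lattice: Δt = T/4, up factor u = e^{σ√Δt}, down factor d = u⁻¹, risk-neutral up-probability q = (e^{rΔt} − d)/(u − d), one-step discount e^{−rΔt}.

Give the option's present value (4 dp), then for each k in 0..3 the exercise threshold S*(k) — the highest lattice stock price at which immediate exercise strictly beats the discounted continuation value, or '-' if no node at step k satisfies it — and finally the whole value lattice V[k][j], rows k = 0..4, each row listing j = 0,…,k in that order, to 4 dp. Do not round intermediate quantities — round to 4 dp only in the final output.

price = 32.0196
boundary = - - 33.8131 45.8420
tree:
32.0196
41.7877 19.4377
52.1469 28.5193 7.6415
61.0194 40.1180 13.4887 0.0000
67.5637 52.1469 23.8100 0.0000 0.0000

params: Δt=0.37350 u=1.35574 d=0.73760 q=0.43115 e^(-rΔt)=0.99590
t_4 payoffs: 67.5637 52.1469 23.8100 0.0000 0.0000
t_3: node(3,0) S=24.9406 payoff=61.0194 vs cont=60.6669 → 61.0194 [stop]  node(3,1) S=45.8420 payoff=40.1180 vs cont=39.7656 → 40.1180 [stop]  node(3,2) S=84.2595 payoff=1.7005 vs cont=13.4887 → 13.4887 [wait]  node(3,3) S=154.8727 payoff=0.0000 vs cont=0.0000 → 0.0000 [wait]  ⇒ S*(3)=45.8420
t_2: node(2,0) S=33.8131 payoff=52.1469 vs cont=51.7944 → 52.1469 [stop]  node(2,1) S=62.1500 payoff=23.8100 vs cont=28.5193 → 28.5193 [wait]  node(2,2) S=114.2344 payoff=0.0000 vs cont=7.6415 → 7.6415 [wait]  ⇒ S*(2)=33.8131
t_1: node(1,0) S=45.8420 payoff=40.1180 vs cont=41.7877 → 41.7877 [wait]  node(1,1) S=84.2595 payoff=1.7005 vs cont=19.4377 → 19.4377 [wait]  ⇒ S*(1)=-
t_0: node(0,0) S=62.1500 payoff=23.8100 vs cont=32.0196 → 32.0196 [wait]  ⇒ S*(0)=-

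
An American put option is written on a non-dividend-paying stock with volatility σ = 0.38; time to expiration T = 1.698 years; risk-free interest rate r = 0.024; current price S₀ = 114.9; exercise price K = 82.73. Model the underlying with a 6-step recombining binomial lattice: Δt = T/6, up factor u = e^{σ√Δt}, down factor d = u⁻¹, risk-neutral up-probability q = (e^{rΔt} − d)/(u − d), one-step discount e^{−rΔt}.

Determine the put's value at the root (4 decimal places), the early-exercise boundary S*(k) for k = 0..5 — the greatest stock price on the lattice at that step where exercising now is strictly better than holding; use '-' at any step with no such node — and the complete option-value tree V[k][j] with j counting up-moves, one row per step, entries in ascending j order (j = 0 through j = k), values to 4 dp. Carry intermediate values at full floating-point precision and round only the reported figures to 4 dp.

price = 6.4477
boundary = - - - - 51.1855 62.6528
tree:
6.4477
10.0085 2.4676
15.1787 4.2391 0.4767
22.3352 7.2121 0.8994 0.0000
31.5445 12.1243 1.6970 0.0000 0.0000
40.9129 20.0772 3.2018 0.0000 0.0000 0.0000
48.5666 31.5445 6.0409 0.0000 0.0000 0.0000 0.0000

Δt=0.28300, u=1.22403, d=0.81697, q=0.46638, disc=e^(-rΔt)=0.99323
k=6 terminal: V=max(K-S,0) → 48.5666 31.5445 6.0409 0.0000 0.0000 0.0000 0.0000
k=5: j=0 S=41.8171 intr=40.9129 cont=40.3529 V=40.9129[EX]; j=1 S=62.6528 intr=20.0772 cont=19.5172 V=20.0772[EX]; j=2 S=93.8700 intr=0.0000 cont=3.2018 V=3.2018[hold]; j=3 S=140.6414 intr=0.0000 cont=0.0000 V=0.0000[hold]; j=4 S=210.7171 intr=0.0000 cont=0.0000 V=0.0000[hold]; j=5 S=315.7085 intr=0.0000 cont=0.0000 V=0.0000[hold]  S*(5)=62.6528
k=4: j=0 S=51.1855 intr=31.5445 cont=30.9845 V=31.5445[EX]; j=1 S=76.6891 intr=6.0409 cont=12.1243 V=12.1243[hold]; j=2 S=114.9000 intr=0.0000 cont=1.6970 V=1.6970[hold]; j=3 S=172.1498 intr=0.0000 cont=0.0000 V=0.0000[hold]; j=4 S=257.9248 intr=0.0000 cont=0.0000 V=0.0000[hold]  S*(4)=51.1855
k=3: j=0 S=62.6528 intr=20.0772 cont=22.3352 V=22.3352[hold]; j=1 S=93.8700 intr=0.0000 cont=7.2121 V=7.2121[hold]; j=2 S=140.6414 intr=0.0000 cont=0.8994 V=0.8994[hold]; j=3 S=210.7171 intr=0.0000 cont=0.0000 V=0.0000[hold]  S*(3)=-
k=2: j=0 S=76.6891 intr=6.0409 cont=15.1787 V=15.1787[hold]; j=1 S=114.9000 intr=0.0000 cont=4.2391 V=4.2391[hold]; j=2 S=172.1498 intr=0.0000 cont=0.4767 V=0.4767[hold]  S*(2)=-
k=1: j=0 S=93.8700 intr=0.0000 cont=10.0085 V=10.0085[hold]; j=1 S=140.6414 intr=0.0000 cont=2.4676 V=2.4676[hold]  S*(1)=-
k=0: j=0 S=114.9000 intr=0.0000 cont=6.4477 V=6.4477[hold]  S*(0)=-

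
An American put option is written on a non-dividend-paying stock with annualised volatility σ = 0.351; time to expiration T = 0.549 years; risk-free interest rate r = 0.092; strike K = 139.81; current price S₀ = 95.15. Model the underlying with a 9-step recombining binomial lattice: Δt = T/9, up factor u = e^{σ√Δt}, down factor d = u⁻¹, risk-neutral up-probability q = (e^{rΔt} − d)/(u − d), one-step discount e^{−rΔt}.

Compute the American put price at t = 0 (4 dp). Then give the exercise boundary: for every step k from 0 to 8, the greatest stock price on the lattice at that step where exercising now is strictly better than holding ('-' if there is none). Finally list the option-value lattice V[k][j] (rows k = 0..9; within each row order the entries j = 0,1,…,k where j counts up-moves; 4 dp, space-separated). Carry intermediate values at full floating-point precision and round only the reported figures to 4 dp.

params: Δt=0.06100 u=1.09056 d=0.91696 q=0.51076 e^(-rΔt)=0.99440
t_9 payoffs: 96.2021 87.9462 78.1274 66.4497 52.5612 36.0433 16.3982 0.0000 0.0000 0.0000
t_8: node(8,0) S=47.5570 payoff=92.2530 vs cont=91.4705 → 92.2530 [stop]  node(8,1) S=56.5605 payoff=83.2495 vs cont=82.4671 → 83.2495 [stop]  node(8,2) S=67.2685 payoff=72.5415 vs cont=71.7591 → 72.5415 [stop]  node(8,3) S=80.0037 payoff=59.8063 vs cont=59.0238 → 59.8063 [stop]  node(8,4) S=95.1500 payoff=44.6600 vs cont=43.8776 → 44.6600 [stop]  node(8,5) S=113.1637 payoff=26.6463 vs cont=25.8638 → 26.6463 [stop]  node(8,6) S=134.5878 payoff=5.2222 vs cont=7.9778 → 7.9778 [wait]  node(8,7) S=160.0679 payoff=0.0000 vs cont=0.0000 → 0.0000 [wait]  node(8,8) S=190.3719 payoff=0.0000 vs cont=0.0000 → 0.0000 [wait]  ⇒ S*(8)=113.1637
t_7: node(7,0) S=51.8638 payoff=87.9462 vs cont=87.1638 → 87.9462 [stop]  node(7,1) S=61.6826 payoff=78.1274 vs cont=77.3450 → 78.1274 [stop]  node(7,2) S=73.3603 payoff=66.4497 vs cont=65.6673 → 66.4497 [stop]  node(7,3) S=87.2488 payoff=52.5612 vs cont=51.7788 → 52.5612 [stop]  node(7,4) S=103.7667 payoff=36.0433 vs cont=35.2609 → 36.0433 [stop]  node(7,5) S=123.4118 payoff=16.3982 vs cont=17.0154 → 17.0154 [wait]  node(7,6) S=146.7760 payoff=0.0000 vs cont=3.8812 → 3.8812 [wait]  node(7,7) S=174.5635 payoff=0.0000 vs cont=0.0000 → 0.0000 [wait]  ⇒ S*(7)=103.7667
t_6: node(6,0) S=56.5605 payoff=83.2495 vs cont=82.4671 → 83.2495 [stop]  node(6,1) S=67.2685 payoff=72.5415 vs cont=71.7591 → 72.5415 [stop]  node(6,2) S=80.0037 payoff=59.8063 vs cont=59.0238 → 59.8063 [stop]  node(6,3) S=95.1500 payoff=44.6600 vs cont=43.8776 → 44.6600 [stop]  node(6,4) S=113.1637 payoff=26.6463 vs cont=26.1773 → 26.6463 [stop]  node(6,5) S=134.5878 payoff=5.2222 vs cont=10.2493 → 10.2493 [wait]  node(6,6) S=160.0679 payoff=0.0000 vs cont=1.8882 → 1.8882 [wait]  ⇒ S*(6)=113.1637
t_5: node(5,0) S=61.6826 payoff=78.1274 vs cont=77.3450 → 78.1274 [stop]  node(5,1) S=73.3603 payoff=66.4497 vs cont=65.6673 → 66.4497 [stop]  node(5,2) S=87.2488 payoff=52.5612 vs cont=51.7788 → 52.5612 [stop]  node(5,3) S=103.7667 payoff=36.0433 vs cont=35.2609 → 36.0433 [stop]  node(5,4) S=123.4118 payoff=16.3982 vs cont=18.1691 → 18.1691 [wait]  node(5,5) S=146.7760 payoff=0.0000 vs cont=5.9454 → 5.9454 [wait]  ⇒ S*(5)=103.7667
t_4: node(4,0) S=67.2685 payoff=72.5415 vs cont=71.7591 → 72.5415 [stop]  node(4,1) S=80.0037 payoff=59.8063 vs cont=59.0238 → 59.8063 [stop]  node(4,2) S=95.1500 payoff=44.6600 vs cont=43.8776 → 44.6600 [stop]  node(4,3) S=113.1637 payoff=26.6463 vs cont=26.7633 → 26.7633 [wait]  node(4,4) S=134.5878 payoff=5.2222 vs cont=11.8590 → 11.8590 [wait]  ⇒ S*(4)=95.1500
t_3: node(3,0) S=73.3603 payoff=66.4497 vs cont=65.6673 → 66.4497 [stop]  node(3,1) S=87.2488 payoff=52.5612 vs cont=51.7788 → 52.5612 [stop]  node(3,2) S=103.7667 payoff=36.0433 vs cont=35.3203 → 36.0433 [stop]  node(3,3) S=123.4118 payoff=16.3982 vs cont=19.0436 → 19.0436 [wait]  ⇒ S*(3)=103.7667
t_2: node(2,0) S=80.0037 payoff=59.8063 vs cont=59.0238 → 59.8063 [stop]  node(2,1) S=95.1500 payoff=44.6600 vs cont=43.8776 → 44.6600 [stop]  node(2,2) S=113.1637 payoff=26.6463 vs cont=27.2074 → 27.2074 [wait]  ⇒ S*(2)=95.1500
t_1: node(1,0) S=87.2488 payoff=52.5612 vs cont=51.7788 → 52.5612 [stop]  node(1,1) S=103.7667 payoff=36.0433 vs cont=35.5459 → 36.0433 [stop]  ⇒ S*(1)=103.7667
t_0: node(0,0) S=95.1500 payoff=44.6600 vs cont=43.8776 → 44.6600 [stop]  ⇒ S*(0)=95.1500

price = 44.6600
boundary = 95.1500 103.7667 95.1500 103.7667 95.1500 103.7667 113.1637 103.7667 113.1637
tree:
44.6600
52.5612 36.0433
59.8063 44.6600 27.2074
66.4497 52.5612 36.0433 19.0436
72.5415 59.8063 44.6600 26.7633 11.8590
78.1274 66.4497 52.5612 36.0433 18.1691 5.9454
83.2495 72.5415 59.8063 44.6600 26.6463 10.2493 1.8882
87.9462 78.1274 66.4497 52.5612 36.0433 17.0154 3.8812 0.0000
92.2530 83.2495 72.5415 59.8063 44.6600 26.6463 7.9778 0.0000 0.0000
96.2021 87.9462 78.1274 66.4497 52.5612 36.0433 16.3982 0.0000 0.0000 0.0000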